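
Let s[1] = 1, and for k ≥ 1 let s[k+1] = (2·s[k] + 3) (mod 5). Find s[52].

4

Computing terms: s[1] = 1,  s[2] = 0,  s[3] = 3,  s[4] = 4,  s[5] = 1.
The sequence repeats with period 4.
So s[52] = s[1 + ((52-1) mod 4)] = s[4] = 4.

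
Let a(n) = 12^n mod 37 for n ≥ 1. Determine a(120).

26

We have a(1) = 12; a(2) = 33; a(3) = 26; a(4) = 16; a(5) = 7; a(6) = 10; a(7) = 9; a(8) = 34; a(9) = 1; a(10) = 12.
The sequence repeats with period 9.
So a(120) = a(1 + ((120-1) mod 9)) = a(3) = 26.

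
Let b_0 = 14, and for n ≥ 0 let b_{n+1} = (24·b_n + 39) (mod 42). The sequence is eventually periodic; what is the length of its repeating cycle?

6

We have b_0 = 14,  b_1 = 39,  b_2 = 9,  b_3 = 3,  b_4 = 27,  b_5 = 15,  b_6 = 21,  b_7 = 39.
Since b_7 = b_1 = 39, the sequence is eventually periodic: after a pre-period of length 1 it cycles with period 6.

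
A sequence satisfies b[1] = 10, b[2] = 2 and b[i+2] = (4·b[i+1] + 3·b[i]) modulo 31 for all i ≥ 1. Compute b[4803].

We have b[1] = 10,  b[2] = 2,  b[3] = 7,  b[4] = 3,  b[5] = 2,  b[6] = 17,  b[7] = 12,  b[8] = 6,  b[9] = 29,  b[10] = 10,  b[11] = 3,  b[12] = 11,  b[13] = 22,  b[14] = 28,  b[15] = 23,  b[16] = 21,  b[17] = 29,  b[18] = 24,  b[19] = 28,  b[20] = 29,  b[21] = 14,  b[22] = 19,  b[23] = 25,  b[24] = 2,  b[25] = 21,  b[26] = 28,  b[27] = 20,  b[28] = 9,  b[29] = 3,  b[30] = 8,  b[31] = 10,  b[32] = 2.
Since (b[31], b[32]) = (b[1], b[2]) = (10, 2) (two consecutive terms determine the rest), the sequence is periodic with period 30.
So b[4803] = b[1 + ((4803-1) mod 30)] = b[3] = 7.

7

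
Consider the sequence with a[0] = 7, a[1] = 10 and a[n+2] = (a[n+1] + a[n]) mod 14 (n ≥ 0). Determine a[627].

13

Listing terms: a[0] = 7; a[1] = 10; a[2] = 3; a[3] = 13; a[4] = 2; a[5] = 1; a[6] = 3; a[7] = 4; a[8] = 7; a[9] = 11; a[10] = 4; a[11] = 1; a[12] = 5; a[13] = 6; a[14] = 11; a[15] = 3; a[16] = 0; a[17] = 3; a[18] = 3; a[19] = 6; a[20] = 9; a[21] = 1; a[22] = 10; a[23] = 11; a[24] = 7; a[25] = 4; a[26] = 11; a[27] = 1; a[28] = 12; a[29] = 13; a[30] = 11; a[31] = 10; a[32] = 7; a[33] = 3; a[34] = 10; a[35] = 13; a[36] = 9; a[37] = 8; a[38] = 3; a[39] = 11; a[40] = 0; a[41] = 11; a[42] = 11; a[43] = 8; a[44] = 5; a[45] = 13; a[46] = 4; a[47] = 3; a[48] = 7; a[49] = 10.
Since (a[48], a[49]) = (a[0], a[1]) = (7, 10) (two consecutive terms determine the rest), the sequence is periodic with period 48.
(627 - 0) mod 48 = 3, so a[627] = a[3] = 13.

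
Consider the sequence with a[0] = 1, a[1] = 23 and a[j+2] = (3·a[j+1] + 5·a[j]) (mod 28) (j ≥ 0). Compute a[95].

4

Listing terms: a[0] = 1; a[1] = 23; a[2] = 18; a[3] = 1; a[4] = 9; a[5] = 4; a[6] = 1; a[7] = 23.
Since (a[6], a[7]) = (a[0], a[1]) = (1, 23) (two consecutive terms determine the rest), the sequence is periodic with period 6.
(95 - 0) mod 6 = 5, so a[95] = a[5] = 4.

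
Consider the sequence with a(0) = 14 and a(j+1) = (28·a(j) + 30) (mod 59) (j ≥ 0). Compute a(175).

9

We have a(0) = 14, a(1) = 9, a(2) = 46, a(3) = 20, a(4) = 0, a(5) = 30, a(6) = 44, a(7) = 23, a(8) = 25, a(9) = 22, a(10) = 56, a(11) = 5, a(12) = 52, a(13) = 11, a(14) = 43, a(15) = 54, a(16) = 8, a(17) = 18, a(18) = 3, a(19) = 55, a(20) = 36, a(21) = 35, a(22) = 7, a(23) = 49, a(24) = 45, a(25) = 51, a(26) = 42, a(27) = 26, a(28) = 50, a(29) = 14.
The sequence repeats with period 29.
(175 - 0) mod 29 = 1, so a(175) = a(1) = 9.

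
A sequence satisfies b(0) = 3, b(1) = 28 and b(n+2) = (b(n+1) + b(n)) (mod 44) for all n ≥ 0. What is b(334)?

b(0) = 3,  b(1) = 28,  b(2) = 31,  b(3) = 15,  b(4) = 2,  b(5) = 17,  b(6) = 19,  b(7) = 36,  b(8) = 11,  b(9) = 3,  b(10) = 14,  b(11) = 17,  b(12) = 31,  b(13) = 4,  b(14) = 35,  b(15) = 39,  b(16) = 30,  b(17) = 25,  b(18) = 11,  b(19) = 36,  b(20) = 3,  b(21) = 39,  b(22) = 42,  b(23) = 37,  b(24) = 35,  b(25) = 28,  b(26) = 19,  b(27) = 3,  b(28) = 22,  b(29) = 25,  b(30) = 3,  b(31) = 28.
The sequence repeats with period 30.
So b(334) = b(0 + ((334-0) mod 30)) = b(4) = 2.

2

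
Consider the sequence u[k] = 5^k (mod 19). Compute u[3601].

5

Listing terms: u[0] = 1; u[1] = 5; u[2] = 6; u[3] = 11; u[4] = 17; u[5] = 9; u[6] = 7; u[7] = 16; u[8] = 4; u[9] = 1.
Since u[9] = u[0] = 1, the sequence is periodic with period 9.
So u[3601] = u[0 + ((3601-0) mod 9)] = u[1] = 5.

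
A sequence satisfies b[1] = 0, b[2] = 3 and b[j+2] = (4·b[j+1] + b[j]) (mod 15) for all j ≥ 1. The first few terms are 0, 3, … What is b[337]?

9

b[1] = 0, b[2] = 3, b[3] = 12, b[4] = 6, b[5] = 6, b[6] = 0, b[7] = 6, b[8] = 9, b[9] = 12, b[10] = 12, b[11] = 0, b[12] = 12, b[13] = 3, b[14] = 9, b[15] = 9, b[16] = 0, b[17] = 9, b[18] = 6, b[19] = 3, b[20] = 3, b[21] = 0, b[22] = 3.
The sequence repeats with period 20.
So b[337] = b[1 + ((337-1) mod 20)] = b[17] = 9.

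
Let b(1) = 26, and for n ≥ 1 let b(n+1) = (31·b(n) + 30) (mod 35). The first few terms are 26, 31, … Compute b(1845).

b(1) = 26; b(2) = 31; b(3) = 11; b(4) = 21; b(5) = 16; b(6) = 1; b(7) = 26.
The sequence repeats with period 6.
So b(1845) = b(1 + ((1845-1) mod 6)) = b(3) = 11.

11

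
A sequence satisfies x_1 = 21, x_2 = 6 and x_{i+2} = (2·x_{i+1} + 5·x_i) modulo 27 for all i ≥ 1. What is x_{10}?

Computing terms: x_1 = 21, x_2 = 6, x_3 = 9, x_4 = 21, x_5 = 6.
Since (x_4, x_5) = (x_1, x_2) = (21, 6) (two consecutive terms determine the rest), the sequence is periodic with period 3.
(10 - 1) mod 3 = 0, so x_{10} = x_1 = 21.

21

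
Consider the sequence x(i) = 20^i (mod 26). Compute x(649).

20

Listing terms: x(0) = 1,  x(1) = 20,  x(2) = 10,  x(3) = 18,  x(4) = 22,  x(5) = 24,  x(6) = 12,  x(7) = 6,  x(8) = 16,  x(9) = 8,  x(10) = 4,  x(11) = 2,  x(12) = 14,  x(13) = 20.
Since x(13) = x(1) = 20, the sequence is eventually periodic: after a pre-period of length 1 it cycles with period 12.
For i ≥ 1, x(i) depends only on (i - 1) mod 12. (649 - 1) mod 12 = 0, so x(649) = x(1) = 20.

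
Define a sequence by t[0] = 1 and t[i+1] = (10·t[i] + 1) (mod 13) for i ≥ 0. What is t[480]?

Computing terms: t[0] = 1,  t[1] = 11,  t[2] = 7,  t[3] = 6,  t[4] = 9,  t[5] = 0,  t[6] = 1.
Since t[6] = t[0] = 1, the sequence is periodic with period 6.
(480 - 0) mod 6 = 0, so t[480] = t[0] = 1.

1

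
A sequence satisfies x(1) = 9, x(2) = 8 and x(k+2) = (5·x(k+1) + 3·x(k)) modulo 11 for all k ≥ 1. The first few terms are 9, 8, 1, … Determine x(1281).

9

x(1) = 9,  x(2) = 8,  x(3) = 1,  x(4) = 7,  x(5) = 5,  x(6) = 2,  x(7) = 3,  x(8) = 10,  x(9) = 4,  x(10) = 6,  x(11) = 9,  x(12) = 8.
Since (x(11), x(12)) = (x(1), x(2)) = (9, 8) (two consecutive terms determine the rest), the sequence is periodic with period 10.
(1281 - 1) mod 10 = 0, so x(1281) = x(1) = 9.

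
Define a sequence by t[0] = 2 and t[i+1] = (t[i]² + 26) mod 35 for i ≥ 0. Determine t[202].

30

Computing terms: t[0] = 2,  t[1] = 30,  t[2] = 16,  t[3] = 2.
Since t[3] = t[0] = 2, the sequence is periodic with period 3.
(202 - 0) mod 3 = 1, so t[202] = t[1] = 30.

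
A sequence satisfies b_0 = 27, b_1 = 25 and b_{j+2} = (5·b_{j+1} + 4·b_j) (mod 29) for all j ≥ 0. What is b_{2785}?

Listing terms: b_0 = 27, b_1 = 25, b_2 = 1, b_3 = 18, b_4 = 7, b_5 = 20, b_6 = 12, b_7 = 24, b_8 = 23, b_9 = 8, b_{10} = 16, b_{11} = 25, b_{12} = 15, b_{13} = 1, b_{14} = 7, b_{15} = 10, b_{16} = 20, b_{17} = 24, b_{18} = 26, b_{19} = 23, b_{20} = 16, b_{21} = 27, b_{22} = 25.
The sequence repeats with period 21.
So b_{2785} = b_{0 + ((2785-0) mod 21)} = b_{13} = 1.

1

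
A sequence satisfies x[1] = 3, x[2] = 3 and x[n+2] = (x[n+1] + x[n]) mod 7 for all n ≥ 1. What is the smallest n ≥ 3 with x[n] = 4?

7

x[1] = 3; x[2] = 3; x[3] = 6; x[4] = 2; x[5] = 1; x[6] = 3; x[7] = 4; x[8] = 0; x[9] = 4; x[10] = 4; x[11] = 1; x[12] = 5; x[13] = 6; x[14] = 4; x[15] = 3; x[16] = 0; x[17] = 3; x[18] = 3.
The sequence repeats with period 16.
The value 4 first appears (with n ≥ 3) at x[7].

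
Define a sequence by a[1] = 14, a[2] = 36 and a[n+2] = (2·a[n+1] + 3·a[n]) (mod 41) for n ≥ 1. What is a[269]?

30

a[1] = 14, a[2] = 36, a[3] = 32, a[4] = 8, a[5] = 30, a[6] = 2, a[7] = 12, a[8] = 30, a[9] = 14, a[10] = 36.
The sequence repeats with period 8.
(269 - 1) mod 8 = 4, so a[269] = a[5] = 30.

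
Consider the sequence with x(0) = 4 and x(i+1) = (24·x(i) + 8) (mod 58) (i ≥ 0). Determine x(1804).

We have x(0) = 4; x(1) = 46; x(2) = 10; x(3) = 16; x(4) = 44; x(5) = 20; x(6) = 24; x(7) = 4.
The sequence repeats with period 7.
So x(1804) = x(0 + ((1804-0) mod 7)) = x(5) = 20.

20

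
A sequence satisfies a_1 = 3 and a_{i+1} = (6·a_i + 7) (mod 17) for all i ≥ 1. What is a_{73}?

1

Computing terms: a_1 = 3, a_2 = 8, a_3 = 4, a_4 = 14, a_5 = 6, a_6 = 9, a_7 = 10, a_8 = 16, a_9 = 1, a_{10} = 13, a_{11} = 0, a_{12} = 7, a_{13} = 15, a_{14} = 12, a_{15} = 11, a_{16} = 5, a_{17} = 3.
The sequence repeats with period 16.
(73 - 1) mod 16 = 8, so a_{73} = a_9 = 1.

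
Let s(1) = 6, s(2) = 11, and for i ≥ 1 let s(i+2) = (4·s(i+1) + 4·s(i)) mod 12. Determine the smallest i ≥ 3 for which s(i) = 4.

Listing terms: s(1) = 6, s(2) = 11, s(3) = 8, s(4) = 4, s(5) = 0, s(6) = 4, s(7) = 4, s(8) = 8, s(9) = 0, s(10) = 8, s(11) = 8, s(12) = 4.
Since (s(11), s(12)) = (s(3), s(4)) = (8, 4) (two consecutive terms determine the rest), the sequence is eventually periodic: after a pre-period of length 2 it cycles with period 8.
The value 4 first appears (with i ≥ 3) at s(4).

4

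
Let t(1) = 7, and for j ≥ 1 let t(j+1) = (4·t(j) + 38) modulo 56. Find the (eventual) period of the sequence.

t(1) = 7, t(2) = 10, t(3) = 22, t(4) = 14, t(5) = 38, t(6) = 22.
Since t(6) = t(3) = 22, the sequence is eventually periodic: after a pre-period of length 2 it cycles with period 3.

3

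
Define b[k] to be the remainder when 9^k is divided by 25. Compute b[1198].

21

We have b[0] = 1, b[1] = 9, b[2] = 6, b[3] = 4, b[4] = 11, b[5] = 24, b[6] = 16, b[7] = 19, b[8] = 21, b[9] = 14, b[10] = 1.
Since b[10] = b[0] = 1, the sequence is periodic with period 10.
(1198 - 0) mod 10 = 8, so b[1198] = b[8] = 21.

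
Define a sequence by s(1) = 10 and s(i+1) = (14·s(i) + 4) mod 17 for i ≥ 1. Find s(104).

Computing terms: s(1) = 10,  s(2) = 8,  s(3) = 14,  s(4) = 13,  s(5) = 16,  s(6) = 7,  s(7) = 0,  s(8) = 4,  s(9) = 9,  s(10) = 11,  s(11) = 5,  s(12) = 6,  s(13) = 3,  s(14) = 12,  s(15) = 2,  s(16) = 15,  s(17) = 10.
Since s(17) = s(1) = 10, the sequence is periodic with period 16.
So s(104) = s(1 + ((104-1) mod 16)) = s(8) = 4.

4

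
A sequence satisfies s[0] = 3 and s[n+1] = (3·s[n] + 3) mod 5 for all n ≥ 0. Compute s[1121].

2

s[0] = 3,  s[1] = 2,  s[2] = 4,  s[3] = 0,  s[4] = 3.
Since s[4] = s[0] = 3, the sequence is periodic with period 4.
So s[1121] = s[0 + ((1121-0) mod 4)] = s[1] = 2.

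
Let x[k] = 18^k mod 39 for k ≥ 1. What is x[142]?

12

Computing terms: x[1] = 18; x[2] = 12; x[3] = 21; x[4] = 27; x[5] = 18.
The sequence repeats with period 4.
(142 - 1) mod 4 = 1, so x[142] = x[2] = 12.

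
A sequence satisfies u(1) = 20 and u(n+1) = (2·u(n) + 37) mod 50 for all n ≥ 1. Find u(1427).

11

We have u(1) = 20; u(2) = 27; u(3) = 41; u(4) = 19; u(5) = 25; u(6) = 37; u(7) = 11; u(8) = 9; u(9) = 5; u(10) = 47; u(11) = 31; u(12) = 49; u(13) = 35; u(14) = 7; u(15) = 1; u(16) = 39; u(17) = 15; u(18) = 17; u(19) = 21; u(20) = 29; u(21) = 45; u(22) = 27.
Since u(22) = u(2) = 27, the sequence is eventually periodic: after a pre-period of length 1 it cycles with period 20.
For n ≥ 2, u(n) depends only on (n - 2) mod 20. (1427 - 2) mod 20 = 5, so u(1427) = u(7) = 11.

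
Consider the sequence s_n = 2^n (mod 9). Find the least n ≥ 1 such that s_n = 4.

Listing terms: s_0 = 1,  s_1 = 2,  s_2 = 4,  s_3 = 8,  s_4 = 7,  s_5 = 5,  s_6 = 1.
The sequence repeats with period 6.
The value 4 first appears (with n ≥ 1) at s_2.

2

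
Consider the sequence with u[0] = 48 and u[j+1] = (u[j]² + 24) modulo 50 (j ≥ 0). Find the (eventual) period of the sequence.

5

Listing terms: u[0] = 48,  u[1] = 28,  u[2] = 8,  u[3] = 38,  u[4] = 18,  u[5] = 48.
Since u[5] = u[0] = 48, the sequence is periodic with period 5.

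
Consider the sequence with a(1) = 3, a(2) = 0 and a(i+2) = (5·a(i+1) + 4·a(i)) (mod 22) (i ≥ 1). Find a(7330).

0

We have a(1) = 3; a(2) = 0; a(3) = 12; a(4) = 16; a(5) = 18; a(6) = 0; a(7) = 6; a(8) = 8; a(9) = 20; a(10) = 0; a(11) = 14; a(12) = 4; a(13) = 10; a(14) = 0; a(15) = 18; a(16) = 2; a(17) = 16; a(18) = 0; a(19) = 20; a(20) = 12; a(21) = 8; a(22) = 0; a(23) = 10; a(24) = 6; a(25) = 4; a(26) = 0; a(27) = 16; a(28) = 14; a(29) = 2; a(30) = 0; a(31) = 8; a(32) = 18; a(33) = 12; a(34) = 0; a(35) = 4; a(36) = 20; a(37) = 6; a(38) = 0; a(39) = 2; a(40) = 10; a(41) = 14; a(42) = 0; a(43) = 12.
Since (a(42), a(43)) = (a(2), a(3)) = (0, 12) (two consecutive terms determine the rest), the sequence is eventually periodic: after a pre-period of length 1 it cycles with period 40.
For i ≥ 2, a(i) depends only on (i - 2) mod 40. (7330 - 2) mod 40 = 8, so a(7330) = a(10) = 0.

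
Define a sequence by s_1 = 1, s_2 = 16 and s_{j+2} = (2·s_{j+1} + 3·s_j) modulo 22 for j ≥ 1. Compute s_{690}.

Computing terms: s_1 = 1; s_2 = 16; s_3 = 13; s_4 = 8; s_5 = 11; s_6 = 2; s_7 = 15; s_8 = 14; s_9 = 7; s_{10} = 12; s_{11} = 1; s_{12} = 16.
Since (s_{11}, s_{12}) = (s_1, s_2) = (1, 16) (two consecutive terms determine the rest), the sequence is periodic with period 10.
So s_{690} = s_{1 + ((690-1) mod 10)} = s_{10} = 12.

12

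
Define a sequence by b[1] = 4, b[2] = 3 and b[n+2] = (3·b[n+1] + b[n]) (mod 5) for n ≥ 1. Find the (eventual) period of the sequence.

Listing terms: b[1] = 4,  b[2] = 3,  b[3] = 3,  b[4] = 2,  b[5] = 4,  b[6] = 4,  b[7] = 1,  b[8] = 2,  b[9] = 2,  b[10] = 3,  b[11] = 1,  b[12] = 1,  b[13] = 4,  b[14] = 3.
Since (b[13], b[14]) = (b[1], b[2]) = (4, 3) (two consecutive terms determine the rest), the sequence is periodic with period 12.

12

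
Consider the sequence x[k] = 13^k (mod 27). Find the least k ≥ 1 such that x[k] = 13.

Computing terms: x[0] = 1; x[1] = 13; x[2] = 7; x[3] = 10; x[4] = 22; x[5] = 16; x[6] = 19; x[7] = 4; x[8] = 25; x[9] = 1.
The sequence repeats with period 9.
The value 13 first appears (with k ≥ 1) at x[1].

1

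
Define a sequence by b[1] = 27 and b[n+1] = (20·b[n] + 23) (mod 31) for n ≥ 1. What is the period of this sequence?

We have b[1] = 27; b[2] = 5; b[3] = 30; b[4] = 3; b[5] = 21; b[6] = 9; b[7] = 17; b[8] = 22; b[9] = 29; b[10] = 14; b[11] = 24; b[12] = 7; b[13] = 8; b[14] = 28; b[15] = 25; b[16] = 27.
Since b[16] = b[1] = 27, the sequence is periodic with period 15.

15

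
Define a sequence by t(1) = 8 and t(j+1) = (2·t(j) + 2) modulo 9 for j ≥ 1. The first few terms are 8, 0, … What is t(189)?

2

Computing terms: t(1) = 8; t(2) = 0; t(3) = 2; t(4) = 6; t(5) = 5; t(6) = 3; t(7) = 8.
The sequence repeats with period 6.
So t(189) = t(1 + ((189-1) mod 6)) = t(3) = 2.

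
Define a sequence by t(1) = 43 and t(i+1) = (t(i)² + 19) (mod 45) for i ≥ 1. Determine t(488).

23

Listing terms: t(1) = 43, t(2) = 23, t(3) = 8, t(4) = 38, t(5) = 23.
Since t(5) = t(2) = 23, the sequence is eventually periodic: after a pre-period of length 1 it cycles with period 3.
For i ≥ 2, t(i) depends only on (i - 2) mod 3. (488 - 2) mod 3 = 0, so t(488) = t(2) = 23.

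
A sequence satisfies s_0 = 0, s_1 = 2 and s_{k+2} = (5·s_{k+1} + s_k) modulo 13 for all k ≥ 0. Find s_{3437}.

Computing terms: s_0 = 0; s_1 = 2; s_2 = 10; s_3 = 0; s_4 = 10; s_5 = 11; s_6 = 0; s_7 = 11; s_8 = 3; s_9 = 0; s_{10} = 3; s_{11} = 2; s_{12} = 0; s_{13} = 2.
The sequence repeats with period 12.
(3437 - 0) mod 12 = 5, so s_{3437} = s_5 = 11.

11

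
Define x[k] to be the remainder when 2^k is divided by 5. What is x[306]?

4

Computing terms: x[0] = 1,  x[1] = 2,  x[2] = 4,  x[3] = 3,  x[4] = 1.
Since x[4] = x[0] = 1, the sequence is periodic with period 4.
(306 - 0) mod 4 = 2, so x[306] = x[2] = 4.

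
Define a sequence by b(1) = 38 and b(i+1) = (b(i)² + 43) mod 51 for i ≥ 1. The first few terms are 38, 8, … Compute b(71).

26

Listing terms: b(1) = 38,  b(2) = 8,  b(3) = 5,  b(4) = 17,  b(5) = 26,  b(6) = 5.
Since b(6) = b(3) = 5, the sequence is eventually periodic: after a pre-period of length 2 it cycles with period 3.
For i ≥ 3, b(i) depends only on (i - 3) mod 3. (71 - 3) mod 3 = 2, so b(71) = b(5) = 26.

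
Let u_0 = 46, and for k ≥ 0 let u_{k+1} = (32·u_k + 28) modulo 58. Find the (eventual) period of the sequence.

28

Listing terms: u_0 = 46, u_1 = 50, u_2 = 4, u_3 = 40, u_4 = 32, u_5 = 8, u_6 = 52, u_7 = 10, u_8 = 0, u_9 = 28, u_{10} = 54, u_{11} = 16, u_{12} = 18, u_{13} = 24, u_{14} = 42, u_{15} = 38, u_{16} = 26, u_{17} = 48, u_{18} = 56, u_{19} = 22, u_{20} = 36, u_{21} = 20, u_{22} = 30, u_{23} = 2, u_{24} = 34, u_{25} = 14, u_{26} = 12, u_{27} = 6, u_{28} = 46.
Since u_{28} = u_0 = 46, the sequence is periodic with period 28.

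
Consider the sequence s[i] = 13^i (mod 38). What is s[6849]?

Computing terms: s[1] = 13; s[2] = 17; s[3] = 31; s[4] = 23; s[5] = 33; s[6] = 11; s[7] = 29; s[8] = 35; s[9] = 37; s[10] = 25; s[11] = 21; s[12] = 7; s[13] = 15; s[14] = 5; s[15] = 27; s[16] = 9; s[17] = 3; s[18] = 1; s[19] = 13.
Since s[19] = s[1] = 13, the sequence is periodic with period 18.
(6849 - 1) mod 18 = 8, so s[6849] = s[9] = 37.

37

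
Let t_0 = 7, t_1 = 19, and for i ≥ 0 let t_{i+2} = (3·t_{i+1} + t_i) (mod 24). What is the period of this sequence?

Computing terms: t_0 = 7; t_1 = 19; t_2 = 16; t_3 = 19; t_4 = 1; t_5 = 22; t_6 = 19; t_7 = 7; t_8 = 16; t_9 = 7; t_{10} = 13; t_{11} = 22; t_{12} = 7; t_{13} = 19.
The sequence repeats with period 12.

12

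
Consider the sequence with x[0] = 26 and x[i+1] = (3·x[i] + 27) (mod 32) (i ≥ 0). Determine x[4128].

We have x[0] = 26, x[1] = 9, x[2] = 22, x[3] = 29, x[4] = 18, x[5] = 17, x[6] = 14, x[7] = 5, x[8] = 10, x[9] = 25, x[10] = 6, x[11] = 13, x[12] = 2, x[13] = 1, x[14] = 30, x[15] = 21, x[16] = 26.
The sequence repeats with period 16.
So x[4128] = x[0 + ((4128-0) mod 16)] = x[0] = 26.

26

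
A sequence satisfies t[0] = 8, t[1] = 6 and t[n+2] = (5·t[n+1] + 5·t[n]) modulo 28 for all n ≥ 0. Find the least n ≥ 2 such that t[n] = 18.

We have t[0] = 8, t[1] = 6, t[2] = 14, t[3] = 16, t[4] = 10, t[5] = 18, t[6] = 0, t[7] = 6, t[8] = 2, t[9] = 12, t[10] = 14, t[11] = 18, t[12] = 20, t[13] = 22, t[14] = 14, t[15] = 12, t[16] = 18, t[17] = 10, t[18] = 0, t[19] = 22, t[20] = 26, t[21] = 16, t[22] = 14, t[23] = 10, t[24] = 8, t[25] = 6.
The sequence repeats with period 24.
The value 18 first appears (with n ≥ 2) at t[5].

5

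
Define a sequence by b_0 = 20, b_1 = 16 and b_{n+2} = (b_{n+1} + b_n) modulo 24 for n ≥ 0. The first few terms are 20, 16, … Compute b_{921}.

We have b_0 = 20, b_1 = 16, b_2 = 12, b_3 = 4, b_4 = 16, b_5 = 20, b_6 = 12, b_7 = 8, b_8 = 20, b_9 = 4, b_{10} = 0, b_{11} = 4, b_{12} = 4, b_{13} = 8, b_{14} = 12, b_{15} = 20, b_{16} = 8, b_{17} = 4, b_{18} = 12, b_{19} = 16, b_{20} = 4, b_{21} = 20, b_{22} = 0, b_{23} = 20, b_{24} = 20, b_{25} = 16.
Since (b_{24}, b_{25}) = (b_0, b_1) = (20, 16) (two consecutive terms determine the rest), the sequence is periodic with period 24.
(921 - 0) mod 24 = 9, so b_{921} = b_9 = 4.

4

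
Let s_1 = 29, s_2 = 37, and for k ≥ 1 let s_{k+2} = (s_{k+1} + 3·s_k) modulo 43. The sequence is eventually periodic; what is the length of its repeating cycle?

Listing terms: s_1 = 29; s_2 = 37; s_3 = 38; s_4 = 20; s_5 = 5; s_6 = 22; s_7 = 37; s_8 = 17; s_9 = 42; s_{10} = 7; s_{11} = 4; s_{12} = 25; s_{13} = 37; s_{14} = 26; s_{15} = 8; s_{16} = 0; s_{17} = 24; s_{18} = 24; s_{19} = 10; s_{20} = 39; s_{21} = 26; s_{22} = 14; s_{23} = 6; s_{24} = 5; s_{25} = 23; s_{26} = 38; s_{27} = 21; s_{28} = 6; s_{29} = 26; s_{30} = 1; s_{31} = 36; s_{32} = 39; s_{33} = 18; s_{34} = 6; s_{35} = 17; s_{36} = 35; s_{37} = 0; s_{38} = 19; s_{39} = 19; s_{40} = 33; s_{41} = 4; s_{42} = 17; s_{43} = 29; s_{44} = 37.
Since (s_{43}, s_{44}) = (s_1, s_2) = (29, 37) (two consecutive terms determine the rest), the sequence is periodic with period 42.

42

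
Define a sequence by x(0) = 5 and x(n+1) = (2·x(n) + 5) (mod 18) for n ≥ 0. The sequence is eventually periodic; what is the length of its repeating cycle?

6

Computing terms: x(0) = 5, x(1) = 15, x(2) = 17, x(3) = 3, x(4) = 11, x(5) = 9, x(6) = 5.
The sequence repeats with period 6.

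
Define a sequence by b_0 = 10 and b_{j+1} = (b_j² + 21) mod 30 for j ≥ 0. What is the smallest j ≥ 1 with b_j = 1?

1

We have b_0 = 10, b_1 = 1, b_2 = 22, b_3 = 25, b_4 = 16, b_5 = 7, b_6 = 10.
The sequence repeats with period 6.
The value 1 first appears (with j ≥ 1) at b_1.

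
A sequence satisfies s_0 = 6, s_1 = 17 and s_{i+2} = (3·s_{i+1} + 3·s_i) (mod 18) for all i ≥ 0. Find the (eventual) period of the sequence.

We have s_0 = 6,  s_1 = 17,  s_2 = 15,  s_3 = 6,  s_4 = 9,  s_5 = 9,  s_6 = 0,  s_7 = 9,  s_8 = 9.
Since (s_7, s_8) = (s_4, s_5) = (9, 9) (two consecutive terms determine the rest), the sequence is eventually periodic: after a pre-period of length 4 it cycles with period 3.

3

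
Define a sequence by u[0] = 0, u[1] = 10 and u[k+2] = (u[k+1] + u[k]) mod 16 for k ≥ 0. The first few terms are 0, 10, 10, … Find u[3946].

We have u[0] = 0; u[1] = 10; u[2] = 10; u[3] = 4; u[4] = 14; u[5] = 2; u[6] = 0; u[7] = 2; u[8] = 2; u[9] = 4; u[10] = 6; u[11] = 10; u[12] = 0; u[13] = 10.
The sequence repeats with period 12.
(3946 - 0) mod 12 = 10, so u[3946] = u[10] = 6.

6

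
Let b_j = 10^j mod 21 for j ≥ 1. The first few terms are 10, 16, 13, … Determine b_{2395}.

10

We have b_1 = 10; b_2 = 16; b_3 = 13; b_4 = 4; b_5 = 19; b_6 = 1; b_7 = 10.
The sequence repeats with period 6.
So b_{2395} = b_{1 + ((2395-1) mod 6)} = b_1 = 10.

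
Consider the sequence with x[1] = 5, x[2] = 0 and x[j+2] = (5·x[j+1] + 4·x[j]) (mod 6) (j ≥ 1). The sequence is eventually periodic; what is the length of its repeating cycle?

Computing terms: x[1] = 5, x[2] = 0, x[3] = 2, x[4] = 4, x[5] = 4, x[6] = 0, x[7] = 4, x[8] = 2, x[9] = 2, x[10] = 0, x[11] = 2.
Since (x[10], x[11]) = (x[2], x[3]) = (0, 2) (two consecutive terms determine the rest), the sequence is eventually periodic: after a pre-period of length 1 it cycles with period 8.

8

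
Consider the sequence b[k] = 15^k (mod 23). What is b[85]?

19

Computing terms: b[0] = 1, b[1] = 15, b[2] = 18, b[3] = 17, b[4] = 2, b[5] = 7, b[6] = 13, b[7] = 11, b[8] = 4, b[9] = 14, b[10] = 3, b[11] = 22, b[12] = 8, b[13] = 5, b[14] = 6, b[15] = 21, b[16] = 16, b[17] = 10, b[18] = 12, b[19] = 19, b[20] = 9, b[21] = 20, b[22] = 1.
The sequence repeats with period 22.
So b[85] = b[0 + ((85-0) mod 22)] = b[19] = 19.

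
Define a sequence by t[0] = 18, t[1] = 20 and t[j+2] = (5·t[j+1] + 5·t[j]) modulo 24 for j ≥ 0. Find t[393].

18

Listing terms: t[0] = 18, t[1] = 20, t[2] = 22, t[3] = 18, t[4] = 8, t[5] = 10, t[6] = 18, t[7] = 20.
The sequence repeats with period 6.
(393 - 0) mod 6 = 3, so t[393] = t[3] = 18.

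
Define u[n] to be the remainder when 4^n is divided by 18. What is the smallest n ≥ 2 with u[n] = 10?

3

Listing terms: u[1] = 4,  u[2] = 16,  u[3] = 10,  u[4] = 4.
The sequence repeats with period 3.
The value 10 first appears (with n ≥ 2) at u[3].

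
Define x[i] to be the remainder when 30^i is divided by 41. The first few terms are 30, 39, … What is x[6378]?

Computing terms: x[1] = 30; x[2] = 39; x[3] = 22; x[4] = 4; x[5] = 38; x[6] = 33; x[7] = 6; x[8] = 16; x[9] = 29; x[10] = 9; x[11] = 24; x[12] = 23; x[13] = 34; x[14] = 36; x[15] = 14; x[16] = 10; x[17] = 13; x[18] = 21; x[19] = 15; x[20] = 40; x[21] = 11; x[22] = 2; x[23] = 19; x[24] = 37; x[25] = 3; x[26] = 8; x[27] = 35; x[28] = 25; x[29] = 12; x[30] = 32; x[31] = 17; x[32] = 18; x[33] = 7; x[34] = 5; x[35] = 27; x[36] = 31; x[37] = 28; x[38] = 20; x[39] = 26; x[40] = 1; x[41] = 30.
Since x[41] = x[1] = 30, the sequence is periodic with period 40.
(6378 - 1) mod 40 = 17, so x[6378] = x[18] = 21.

21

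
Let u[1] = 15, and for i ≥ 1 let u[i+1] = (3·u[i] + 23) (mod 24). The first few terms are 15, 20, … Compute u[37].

u[1] = 15, u[2] = 20, u[3] = 11, u[4] = 8, u[5] = 23, u[6] = 20.
Since u[6] = u[2] = 20, the sequence is eventually periodic: after a pre-period of length 1 it cycles with period 4.
For i ≥ 2, u[i] depends only on (i - 2) mod 4. (37 - 2) mod 4 = 3, so u[37] = u[5] = 23.

23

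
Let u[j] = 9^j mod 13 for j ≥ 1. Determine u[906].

1

We have u[1] = 9, u[2] = 3, u[3] = 1, u[4] = 9.
The sequence repeats with period 3.
(906 - 1) mod 3 = 2, so u[906] = u[3] = 1.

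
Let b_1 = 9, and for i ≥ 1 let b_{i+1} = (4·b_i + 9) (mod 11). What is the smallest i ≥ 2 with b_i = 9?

Listing terms: b_1 = 9; b_2 = 1; b_3 = 2; b_4 = 6; b_5 = 0; b_6 = 9.
Since b_6 = b_1 = 9, the sequence is periodic with period 5.
The value 9 next appears (with i ≥ 2) at b_6.

6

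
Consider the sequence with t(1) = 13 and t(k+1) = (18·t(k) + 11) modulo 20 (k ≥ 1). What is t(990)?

5

t(1) = 13; t(2) = 5; t(3) = 1; t(4) = 9; t(5) = 13.
The sequence repeats with period 4.
So t(990) = t(1 + ((990-1) mod 4)) = t(2) = 5.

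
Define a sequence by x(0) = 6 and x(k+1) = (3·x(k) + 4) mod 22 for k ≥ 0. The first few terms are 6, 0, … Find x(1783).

x(0) = 6; x(1) = 0; x(2) = 4; x(3) = 16; x(4) = 8; x(5) = 6.
Since x(5) = x(0) = 6, the sequence is periodic with period 5.
(1783 - 0) mod 5 = 3, so x(1783) = x(3) = 16.

16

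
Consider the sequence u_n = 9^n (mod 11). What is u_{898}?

3

Computing terms: u_0 = 1,  u_1 = 9,  u_2 = 4,  u_3 = 3,  u_4 = 5,  u_5 = 1.
The sequence repeats with period 5.
So u_{898} = u_{0 + ((898-0) mod 5)} = u_3 = 3.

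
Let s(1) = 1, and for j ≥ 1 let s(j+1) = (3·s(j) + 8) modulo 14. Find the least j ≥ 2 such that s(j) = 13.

We have s(1) = 1, s(2) = 11, s(3) = 13, s(4) = 5, s(5) = 9, s(6) = 7, s(7) = 1.
The sequence repeats with period 6.
The value 13 first appears (with j ≥ 2) at s(3).

3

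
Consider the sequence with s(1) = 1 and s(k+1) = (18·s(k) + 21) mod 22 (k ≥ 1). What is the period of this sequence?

s(1) = 1,  s(2) = 17,  s(3) = 19,  s(4) = 11,  s(5) = 21,  s(6) = 3,  s(7) = 9,  s(8) = 7,  s(9) = 15,  s(10) = 5,  s(11) = 1.
Since s(11) = s(1) = 1, the sequence is periodic with period 10.

10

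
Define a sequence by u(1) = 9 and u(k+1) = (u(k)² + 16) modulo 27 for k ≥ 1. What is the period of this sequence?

Listing terms: u(1) = 9,  u(2) = 16,  u(3) = 2,  u(4) = 20,  u(5) = 11,  u(6) = 2.
Since u(6) = u(3) = 2, the sequence is eventually periodic: after a pre-period of length 2 it cycles with period 3.

3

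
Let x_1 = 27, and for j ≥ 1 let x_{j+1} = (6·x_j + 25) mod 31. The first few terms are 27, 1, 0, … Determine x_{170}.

1

Listing terms: x_1 = 27; x_2 = 1; x_3 = 0; x_4 = 25; x_5 = 20; x_6 = 21; x_7 = 27.
Since x_7 = x_1 = 27, the sequence is periodic with period 6.
So x_{170} = x_{1 + ((170-1) mod 6)} = x_2 = 1.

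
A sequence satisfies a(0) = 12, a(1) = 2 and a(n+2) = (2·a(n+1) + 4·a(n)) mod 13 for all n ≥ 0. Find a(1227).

Computing terms: a(0) = 12; a(1) = 2; a(2) = 0; a(3) = 8; a(4) = 3; a(5) = 12; a(6) = 10; a(7) = 3; a(8) = 7; a(9) = 0; a(10) = 2; a(11) = 4; a(12) = 3; a(13) = 9; a(14) = 4; a(15) = 5; a(16) = 0; a(17) = 7; a(18) = 1; a(19) = 4; a(20) = 12; a(21) = 1; a(22) = 11; a(23) = 0; a(24) = 5; a(25) = 10; a(26) = 1; a(27) = 3; a(28) = 10; a(29) = 6; a(30) = 0; a(31) = 11; a(32) = 9; a(33) = 10; a(34) = 4; a(35) = 9; a(36) = 8; a(37) = 0; a(38) = 6; a(39) = 12; a(40) = 9; a(41) = 1; a(42) = 12; a(43) = 2.
The sequence repeats with period 42.
(1227 - 0) mod 42 = 9, so a(1227) = a(9) = 0.

0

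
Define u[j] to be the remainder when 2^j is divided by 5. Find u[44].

1

u[0] = 1; u[1] = 2; u[2] = 4; u[3] = 3; u[4] = 1.
Since u[4] = u[0] = 1, the sequence is periodic with period 4.
(44 - 0) mod 4 = 0, so u[44] = u[0] = 1.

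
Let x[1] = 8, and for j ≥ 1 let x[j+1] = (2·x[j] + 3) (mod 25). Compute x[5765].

x[1] = 8,  x[2] = 19,  x[3] = 16,  x[4] = 10,  x[5] = 23,  x[6] = 24,  x[7] = 1,  x[8] = 5,  x[9] = 13,  x[10] = 4,  x[11] = 11,  x[12] = 0,  x[13] = 3,  x[14] = 9,  x[15] = 21,  x[16] = 20,  x[17] = 18,  x[18] = 14,  x[19] = 6,  x[20] = 15,  x[21] = 8.
Since x[21] = x[1] = 8, the sequence is periodic with period 20.
So x[5765] = x[1 + ((5765-1) mod 20)] = x[5] = 23.

23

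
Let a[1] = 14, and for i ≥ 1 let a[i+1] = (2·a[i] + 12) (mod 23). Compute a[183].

Computing terms: a[1] = 14,  a[2] = 17,  a[3] = 0,  a[4] = 12,  a[5] = 13,  a[6] = 15,  a[7] = 19,  a[8] = 4,  a[9] = 20,  a[10] = 6,  a[11] = 1,  a[12] = 14.
Since a[12] = a[1] = 14, the sequence is periodic with period 11.
So a[183] = a[1 + ((183-1) mod 11)] = a[7] = 19.

19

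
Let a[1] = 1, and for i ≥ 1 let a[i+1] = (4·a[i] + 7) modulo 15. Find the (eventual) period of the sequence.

3

Listing terms: a[1] = 1, a[2] = 11, a[3] = 6, a[4] = 1.
Since a[4] = a[1] = 1, the sequence is periodic with period 3.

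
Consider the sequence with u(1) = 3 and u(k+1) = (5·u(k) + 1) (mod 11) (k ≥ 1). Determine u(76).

u(1) = 3,  u(2) = 5,  u(3) = 4,  u(4) = 10,  u(5) = 7,  u(6) = 3.
The sequence repeats with period 5.
(76 - 1) mod 5 = 0, so u(76) = u(1) = 3.

3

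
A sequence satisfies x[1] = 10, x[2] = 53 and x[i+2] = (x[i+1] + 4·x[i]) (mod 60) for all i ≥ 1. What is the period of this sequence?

24

x[1] = 10; x[2] = 53; x[3] = 33; x[4] = 5; x[5] = 17; x[6] = 37; x[7] = 45; x[8] = 13; x[9] = 13; x[10] = 5; x[11] = 57; x[12] = 17; x[13] = 5; x[14] = 13; x[15] = 33; x[16] = 25; x[17] = 37; x[18] = 17; x[19] = 45; x[20] = 53; x[21] = 53; x[22] = 25; x[23] = 57; x[24] = 37; x[25] = 25; x[26] = 53; x[27] = 33.
Since (x[26], x[27]) = (x[2], x[3]) = (53, 33) (two consecutive terms determine the rest), the sequence is eventually periodic: after a pre-period of length 1 it cycles with period 24.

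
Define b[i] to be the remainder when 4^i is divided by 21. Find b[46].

We have b[1] = 4,  b[2] = 16,  b[3] = 1,  b[4] = 4.
Since b[4] = b[1] = 4, the sequence is periodic with period 3.
(46 - 1) mod 3 = 0, so b[46] = b[1] = 4.

4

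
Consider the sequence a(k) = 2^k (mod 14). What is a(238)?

Computing terms: a(1) = 2,  a(2) = 4,  a(3) = 8,  a(4) = 2.
Since a(4) = a(1) = 2, the sequence is periodic with period 3.
So a(238) = a(1 + ((238-1) mod 3)) = a(1) = 2.

2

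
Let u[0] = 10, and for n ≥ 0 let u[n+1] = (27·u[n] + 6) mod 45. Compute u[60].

15

Computing terms: u[0] = 10, u[1] = 6, u[2] = 33, u[3] = 42, u[4] = 15, u[5] = 6.
Since u[5] = u[1] = 6, the sequence is eventually periodic: after a pre-period of length 1 it cycles with period 4.
For n ≥ 1, u[n] depends only on (n - 1) mod 4. (60 - 1) mod 4 = 3, so u[60] = u[4] = 15.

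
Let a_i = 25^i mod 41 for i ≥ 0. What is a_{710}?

1

Computing terms: a_0 = 1; a_1 = 25; a_2 = 10; a_3 = 4; a_4 = 18; a_5 = 40; a_6 = 16; a_7 = 31; a_8 = 37; a_9 = 23; a_{10} = 1.
The sequence repeats with period 10.
(710 - 0) mod 10 = 0, so a_{710} = a_0 = 1.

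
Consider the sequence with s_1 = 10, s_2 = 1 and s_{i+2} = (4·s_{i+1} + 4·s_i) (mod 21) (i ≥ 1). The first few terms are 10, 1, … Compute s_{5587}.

Computing terms: s_1 = 10, s_2 = 1, s_3 = 2, s_4 = 12, s_5 = 14, s_6 = 20, s_7 = 10, s_8 = 15, s_9 = 16, s_{10} = 19, s_{11} = 14, s_{12} = 6, s_{13} = 17, s_{14} = 8, s_{15} = 16, s_{16} = 12, s_{17} = 7, s_{18} = 13, s_{19} = 17, s_{20} = 15, s_{21} = 2, s_{22} = 5, s_{23} = 7, s_{24} = 6, s_{25} = 10, s_{26} = 1.
Since (s_{25}, s_{26}) = (s_1, s_2) = (10, 1) (two consecutive terms determine the rest), the sequence is periodic with period 24.
(5587 - 1) mod 24 = 18, so s_{5587} = s_{19} = 17.

17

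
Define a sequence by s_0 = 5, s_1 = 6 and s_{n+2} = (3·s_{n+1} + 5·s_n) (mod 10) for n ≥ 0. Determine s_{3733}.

We have s_0 = 5, s_1 = 6, s_2 = 3, s_3 = 9, s_4 = 2, s_5 = 1, s_6 = 3, s_7 = 4, s_8 = 7, s_9 = 1, s_{10} = 8, s_{11} = 9, s_{12} = 7, s_{13} = 6, s_{14} = 3.
Since (s_{13}, s_{14}) = (s_1, s_2) = (6, 3) (two consecutive terms determine the rest), the sequence is eventually periodic: after a pre-period of length 1 it cycles with period 12.
For n ≥ 1, s_n depends only on (n - 1) mod 12. (3733 - 1) mod 12 = 0, so s_{3733} = s_1 = 6.

6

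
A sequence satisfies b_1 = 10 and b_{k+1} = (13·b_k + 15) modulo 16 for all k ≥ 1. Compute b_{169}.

b_1 = 10; b_2 = 1; b_3 = 12; b_4 = 11; b_5 = 14; b_6 = 5; b_7 = 0; b_8 = 15; b_9 = 2; b_{10} = 9; b_{11} = 4; b_{12} = 3; b_{13} = 6; b_{14} = 13; b_{15} = 8; b_{16} = 7; b_{17} = 10.
The sequence repeats with period 16.
So b_{169} = b_{1 + ((169-1) mod 16)} = b_9 = 2.

2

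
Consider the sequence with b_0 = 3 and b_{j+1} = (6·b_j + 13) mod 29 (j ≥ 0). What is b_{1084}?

b_0 = 3,  b_1 = 2,  b_2 = 25,  b_3 = 18,  b_4 = 5,  b_5 = 14,  b_6 = 10,  b_7 = 15,  b_8 = 16,  b_9 = 22,  b_{10} = 0,  b_{11} = 13,  b_{12} = 4,  b_{13} = 8,  b_{14} = 3.
Since b_{14} = b_0 = 3, the sequence is periodic with period 14.
(1084 - 0) mod 14 = 6, so b_{1084} = b_6 = 10.

10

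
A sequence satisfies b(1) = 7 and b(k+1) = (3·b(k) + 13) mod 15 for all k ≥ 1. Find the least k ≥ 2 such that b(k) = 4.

Listing terms: b(1) = 7,  b(2) = 4,  b(3) = 10,  b(4) = 13,  b(5) = 7.
The sequence repeats with period 4.
The value 4 first appears (with k ≥ 2) at b(2).

2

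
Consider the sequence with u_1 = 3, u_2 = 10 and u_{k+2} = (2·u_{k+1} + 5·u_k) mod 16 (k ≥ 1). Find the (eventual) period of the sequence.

16

Listing terms: u_1 = 3, u_2 = 10, u_3 = 3, u_4 = 8, u_5 = 15, u_6 = 6, u_7 = 7, u_8 = 12, u_9 = 11, u_{10} = 2, u_{11} = 11, u_{12} = 0, u_{13} = 7, u_{14} = 14, u_{15} = 15, u_{16} = 4, u_{17} = 3, u_{18} = 10.
Since (u_{17}, u_{18}) = (u_1, u_2) = (3, 10) (two consecutive terms determine the rest), the sequence is periodic with period 16.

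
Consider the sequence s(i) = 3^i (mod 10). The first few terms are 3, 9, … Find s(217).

3

Listing terms: s(1) = 3; s(2) = 9; s(3) = 7; s(4) = 1; s(5) = 3.
The sequence repeats with period 4.
(217 - 1) mod 4 = 0, so s(217) = s(1) = 3.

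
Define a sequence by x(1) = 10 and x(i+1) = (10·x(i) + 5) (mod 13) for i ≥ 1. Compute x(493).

x(1) = 10; x(2) = 1; x(3) = 2; x(4) = 12; x(5) = 8; x(6) = 7; x(7) = 10.
Since x(7) = x(1) = 10, the sequence is periodic with period 6.
(493 - 1) mod 6 = 0, so x(493) = x(1) = 10.

10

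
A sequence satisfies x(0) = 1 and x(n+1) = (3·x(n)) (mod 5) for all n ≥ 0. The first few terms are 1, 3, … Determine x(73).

We have x(0) = 1; x(1) = 3; x(2) = 4; x(3) = 2; x(4) = 1.
The sequence repeats with period 4.
So x(73) = x(0 + ((73-0) mod 4)) = x(1) = 3.

3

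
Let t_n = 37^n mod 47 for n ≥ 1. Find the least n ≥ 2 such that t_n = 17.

19

t_1 = 37; t_2 = 6; t_3 = 34; t_4 = 36; t_5 = 16; t_6 = 28; t_7 = 2; t_8 = 27; t_9 = 12; t_{10} = 21; t_{11} = 25; t_{12} = 32; t_{13} = 9; t_{14} = 4; t_{15} = 7; t_{16} = 24; t_{17} = 42; t_{18} = 3; t_{19} = 17; t_{20} = 18; t_{21} = 8; t_{22} = 14; t_{23} = 1; t_{24} = 37.
The sequence repeats with period 23.
The value 17 first appears (with n ≥ 2) at t_{19}.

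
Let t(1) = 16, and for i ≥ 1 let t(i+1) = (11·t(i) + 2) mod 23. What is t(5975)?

1

Listing terms: t(1) = 16; t(2) = 17; t(3) = 5; t(4) = 11; t(5) = 8; t(6) = 21; t(7) = 3; t(8) = 12; t(9) = 19; t(10) = 4; t(11) = 0; t(12) = 2; t(13) = 1; t(14) = 13; t(15) = 7; t(16) = 10; t(17) = 20; t(18) = 15; t(19) = 6; t(20) = 22; t(21) = 14; t(22) = 18; t(23) = 16.
The sequence repeats with period 22.
So t(5975) = t(1 + ((5975-1) mod 22)) = t(13) = 1.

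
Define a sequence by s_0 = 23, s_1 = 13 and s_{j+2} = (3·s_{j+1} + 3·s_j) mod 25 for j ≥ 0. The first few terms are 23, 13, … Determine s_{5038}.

18

Computing terms: s_0 = 23, s_1 = 13, s_2 = 8, s_3 = 13, s_4 = 13, s_5 = 3, s_6 = 23, s_7 = 3, s_8 = 3, s_9 = 18, s_{10} = 13, s_{11} = 18, s_{12} = 18, s_{13} = 8, s_{14} = 3, s_{15} = 8, s_{16} = 8, s_{17} = 23, s_{18} = 18, s_{19} = 23, s_{20} = 23, s_{21} = 13.
Since (s_{20}, s_{21}) = (s_0, s_1) = (23, 13) (two consecutive terms determine the rest), the sequence is periodic with period 20.
(5038 - 0) mod 20 = 18, so s_{5038} = s_{18} = 18.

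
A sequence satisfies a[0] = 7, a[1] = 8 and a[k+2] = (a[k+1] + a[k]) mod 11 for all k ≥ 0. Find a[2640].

a[0] = 7,  a[1] = 8,  a[2] = 4,  a[3] = 1,  a[4] = 5,  a[5] = 6,  a[6] = 0,  a[7] = 6,  a[8] = 6,  a[9] = 1,  a[10] = 7,  a[11] = 8.
The sequence repeats with period 10.
(2640 - 0) mod 10 = 0, so a[2640] = a[0] = 7.

7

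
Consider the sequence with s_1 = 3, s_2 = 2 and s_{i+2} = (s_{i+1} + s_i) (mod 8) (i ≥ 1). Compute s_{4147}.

s_1 = 3, s_2 = 2, s_3 = 5, s_4 = 7, s_5 = 4, s_6 = 3, s_7 = 7, s_8 = 2, s_9 = 1, s_{10} = 3, s_{11} = 4, s_{12} = 7, s_{13} = 3, s_{14} = 2.
Since (s_{13}, s_{14}) = (s_1, s_2) = (3, 2) (two consecutive terms determine the rest), the sequence is periodic with period 12.
So s_{4147} = s_{1 + ((4147-1) mod 12)} = s_7 = 7.

7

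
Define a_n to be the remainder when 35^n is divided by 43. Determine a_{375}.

11

a_1 = 35,  a_2 = 21,  a_3 = 4,  a_4 = 11,  a_5 = 41,  a_6 = 16,  a_7 = 1,  a_8 = 35.
The sequence repeats with period 7.
(375 - 1) mod 7 = 3, so a_{375} = a_4 = 11.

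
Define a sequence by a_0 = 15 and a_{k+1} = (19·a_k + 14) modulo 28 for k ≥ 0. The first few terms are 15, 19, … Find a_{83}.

3

a_0 = 15,  a_1 = 19,  a_2 = 11,  a_3 = 27,  a_4 = 23,  a_5 = 3,  a_6 = 15.
Since a_6 = a_0 = 15, the sequence is periodic with period 6.
So a_{83} = a_{0 + ((83-0) mod 6)} = a_5 = 3.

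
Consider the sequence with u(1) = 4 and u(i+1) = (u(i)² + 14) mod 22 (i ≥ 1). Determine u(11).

Computing terms: u(1) = 4; u(2) = 8; u(3) = 12; u(4) = 4.
Since u(4) = u(1) = 4, the sequence is periodic with period 3.
(11 - 1) mod 3 = 1, so u(11) = u(2) = 8.

8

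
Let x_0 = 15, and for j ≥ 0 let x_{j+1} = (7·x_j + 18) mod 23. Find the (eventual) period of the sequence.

x_0 = 15, x_1 = 8, x_2 = 5, x_3 = 7, x_4 = 21, x_5 = 4, x_6 = 0, x_7 = 18, x_8 = 6, x_9 = 14, x_{10} = 1, x_{11} = 2, x_{12} = 9, x_{13} = 12, x_{14} = 10, x_{15} = 19, x_{16} = 13, x_{17} = 17, x_{18} = 22, x_{19} = 11, x_{20} = 3, x_{21} = 16, x_{22} = 15.
Since x_{22} = x_0 = 15, the sequence is periodic with period 22.

22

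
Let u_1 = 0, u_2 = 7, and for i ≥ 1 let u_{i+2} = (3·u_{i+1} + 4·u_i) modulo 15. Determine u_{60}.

u_1 = 0; u_2 = 7; u_3 = 6; u_4 = 1; u_5 = 12; u_6 = 10; u_7 = 3; u_8 = 4; u_9 = 9; u_{10} = 13; u_{11} = 0; u_{12} = 7.
Since (u_{11}, u_{12}) = (u_1, u_2) = (0, 7) (two consecutive terms determine the rest), the sequence is periodic with period 10.
So u_{60} = u_{1 + ((60-1) mod 10)} = u_{10} = 13.

13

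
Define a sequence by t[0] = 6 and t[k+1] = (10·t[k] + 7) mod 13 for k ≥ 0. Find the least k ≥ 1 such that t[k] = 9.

t[0] = 6, t[1] = 2, t[2] = 1, t[3] = 4, t[4] = 8, t[5] = 9, t[6] = 6.
Since t[6] = t[0] = 6, the sequence is periodic with period 6.
The value 9 first appears (with k ≥ 1) at t[5].

5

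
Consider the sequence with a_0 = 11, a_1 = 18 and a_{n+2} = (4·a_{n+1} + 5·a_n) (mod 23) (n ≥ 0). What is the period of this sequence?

22

Computing terms: a_0 = 11; a_1 = 18; a_2 = 12; a_3 = 0; a_4 = 14; a_5 = 10; a_6 = 18; a_7 = 7; a_8 = 3; a_9 = 1; a_{10} = 19; a_{11} = 12; a_{12} = 5; a_{13} = 11; a_{14} = 0; a_{15} = 9; a_{16} = 13; a_{17} = 5; a_{18} = 16; a_{19} = 20; a_{20} = 22; a_{21} = 4; a_{22} = 11; a_{23} = 18.
The sequence repeats with period 22.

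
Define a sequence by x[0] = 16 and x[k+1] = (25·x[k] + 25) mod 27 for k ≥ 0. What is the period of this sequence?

Listing terms: x[0] = 16,  x[1] = 20,  x[2] = 12,  x[3] = 1,  x[4] = 23,  x[5] = 6,  x[6] = 13,  x[7] = 26,  x[8] = 0,  x[9] = 25,  x[10] = 2,  x[11] = 21,  x[12] = 10,  x[13] = 5,  x[14] = 15,  x[15] = 22,  x[16] = 8,  x[17] = 9,  x[18] = 7,  x[19] = 11,  x[20] = 3,  x[21] = 19,  x[22] = 14,  x[23] = 24,  x[24] = 4,  x[25] = 17,  x[26] = 18,  x[27] = 16.
The sequence repeats with period 27.

27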